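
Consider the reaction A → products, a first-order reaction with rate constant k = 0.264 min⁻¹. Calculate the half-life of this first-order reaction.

2.626 min

Step 1: For a first-order reaction, t₁/₂ = ln(2)/k
Step 2: t₁/₂ = ln(2)/0.264
Step 3: t₁/₂ = 0.6931/0.264 = 2.626 min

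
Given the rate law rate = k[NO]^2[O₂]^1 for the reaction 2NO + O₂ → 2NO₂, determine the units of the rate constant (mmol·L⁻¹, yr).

(mmol·L⁻¹)⁻²·yr⁻¹

Step 1: Overall order = 2 + 1 = 3.
Step 2: rate has units mmol·L⁻¹·yr⁻¹; [NO]^2[O₂]^1 has units (mmol·L⁻¹)^3.
Step 3: k = rate/([NO]^2[O₂]^1), so units of k = (mmol·L⁻¹)^(1-3)·yr⁻¹ = (mmol·L⁻¹)⁻²·yr⁻¹.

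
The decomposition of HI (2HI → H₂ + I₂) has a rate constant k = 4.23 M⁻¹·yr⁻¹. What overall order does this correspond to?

second order (2)

Step 1: The units of k for an nth-order reaction are (concentration)^(1-n)·(time)⁻¹.
Step 2: Here k has units M⁻¹·yr⁻¹, so the concentration exponent is -1.
Step 3: 1 - n = -1 ⇒ n = 2. The reaction is second order.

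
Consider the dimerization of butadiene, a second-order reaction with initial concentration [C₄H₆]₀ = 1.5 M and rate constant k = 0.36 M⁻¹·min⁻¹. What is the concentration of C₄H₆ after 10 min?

0.2344 M

Step 1: For a second-order reaction: 1/[C₄H₆] = 1/[C₄H₆]₀ + kt
Step 2: 1/[C₄H₆] = 1/1.5 + 0.36 × 10
Step 3: 1/[C₄H₆] = 0.6667 + 3.6 = 4.267
Step 4: [C₄H₆] = 1/4.267 = 0.2344 M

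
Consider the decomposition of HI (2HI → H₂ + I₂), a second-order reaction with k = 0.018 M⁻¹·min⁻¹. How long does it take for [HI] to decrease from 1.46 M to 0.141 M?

356 min

Step 1: For second-order: t = (1/[HI] - 1/[HI]₀)/k
Step 2: t = (1/0.141 - 1/1.46)/0.018
Step 3: t = (7.092 - 0.6849)/0.018
Step 4: t = 6.407/0.018 = 356 min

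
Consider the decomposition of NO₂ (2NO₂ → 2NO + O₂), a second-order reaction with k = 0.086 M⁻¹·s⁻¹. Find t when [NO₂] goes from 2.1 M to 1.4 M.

2.769 s

Step 1: For second-order: t = (1/[NO₂] - 1/[NO₂]₀)/k
Step 2: t = (1/1.4 - 1/2.1)/0.086
Step 3: t = (0.7143 - 0.4762)/0.086
Step 4: t = 0.2381/0.086 = 2.769 s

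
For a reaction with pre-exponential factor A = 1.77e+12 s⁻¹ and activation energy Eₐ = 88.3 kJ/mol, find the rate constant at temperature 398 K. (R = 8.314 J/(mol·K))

4.56e+00 s⁻¹

Step 1: Use the Arrhenius equation: k = A × exp(-Eₐ/RT)
Step 2: Convert Eₐ to J/mol: 88.3 kJ/mol = 88300 J/mol
Step 3: Calculate the exponent: -Eₐ/(RT) = -88300/(8.314 × 398) = -26.68502
Step 4: k = 1.77e+12 × exp(-26.68502)
Step 5: k = 1.77e+12 × 2.57539e-12 = 4.5584e+00 s⁻¹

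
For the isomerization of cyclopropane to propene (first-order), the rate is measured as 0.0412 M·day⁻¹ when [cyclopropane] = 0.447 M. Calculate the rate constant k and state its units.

0.09217 day⁻¹

Step 1: rate = k[cyclopropane]^1, so k = rate / [cyclopropane]^1.
Step 2: k = 0.0412 / (0.447)^1 = 0.0412 / 0.447.
Step 3: k = 0.09217 day⁻¹.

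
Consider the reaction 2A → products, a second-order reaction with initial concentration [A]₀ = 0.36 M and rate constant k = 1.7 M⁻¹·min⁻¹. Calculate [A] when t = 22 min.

0.02489 M

Step 1: For a second-order reaction: 1/[A] = 1/[A]₀ + kt
Step 2: 1/[A] = 1/0.36 + 1.7 × 22
Step 3: 1/[A] = 2.778 + 37.4 = 40.18
Step 4: [A] = 1/40.18 = 0.02489 M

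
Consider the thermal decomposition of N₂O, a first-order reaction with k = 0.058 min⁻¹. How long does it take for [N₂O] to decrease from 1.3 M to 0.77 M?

9.03 min

Step 1: For first-order: t = ln([N₂O]₀/[N₂O])/k
Step 2: t = ln(1.3/0.77)/0.058
Step 3: t = ln(1.688)/0.058
Step 4: t = 0.5237/0.058 = 9.03 min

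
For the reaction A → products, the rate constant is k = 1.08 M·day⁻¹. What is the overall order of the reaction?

zeroth order (0)

Step 1: The units of k for an nth-order reaction are (concentration)^(1-n)·(time)⁻¹.
Step 2: Here k has units M·day⁻¹, so the concentration exponent is 1.
Step 3: 1 - n = 1 ⇒ n = 0. The reaction is zeroth order.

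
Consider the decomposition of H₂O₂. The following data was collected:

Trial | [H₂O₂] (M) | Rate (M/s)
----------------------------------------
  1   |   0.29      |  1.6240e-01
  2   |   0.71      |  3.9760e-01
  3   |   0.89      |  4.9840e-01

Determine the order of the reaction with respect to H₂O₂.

first order (1)

Step 1: Compare trials to find order n where rate₂/rate₁ = ([H₂O₂]₂/[H₂O₂]₁)^n
Step 2: rate₂/rate₁ = 3.9760e-01/1.6240e-01 = 2.448
Step 3: [H₂O₂]₂/[H₂O₂]₁ = 0.71/0.29 = 2.448
Step 4: n = ln(2.448)/ln(2.448) = 1.00 ≈ 1
Step 5: The reaction is first order in H₂O₂.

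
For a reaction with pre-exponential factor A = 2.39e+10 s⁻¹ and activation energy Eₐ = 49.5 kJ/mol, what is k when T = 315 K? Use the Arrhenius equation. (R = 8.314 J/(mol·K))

1.48e+02 s⁻¹

Step 1: Use the Arrhenius equation: k = A × exp(-Eₐ/RT)
Step 2: Convert Eₐ to J/mol: 49.5 kJ/mol = 49500 J/mol
Step 3: Calculate the exponent: -Eₐ/(RT) = -49500/(8.314 × 315) = -18.90099
Step 4: k = 2.39e+10 × exp(-18.90099)
Step 5: k = 2.39e+10 × 6.18592e-09 = 1.4784e+02 s⁻¹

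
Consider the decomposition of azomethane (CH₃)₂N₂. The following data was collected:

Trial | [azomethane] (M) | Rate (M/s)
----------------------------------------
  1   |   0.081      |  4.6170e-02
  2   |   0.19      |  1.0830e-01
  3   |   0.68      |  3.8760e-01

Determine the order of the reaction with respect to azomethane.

first order (1)

Step 1: Compare trials to find order n where rate₂/rate₁ = ([azomethane]₂/[azomethane]₁)^n
Step 2: rate₂/rate₁ = 1.0830e-01/4.6170e-02 = 2.346
Step 3: [azomethane]₂/[azomethane]₁ = 0.19/0.081 = 2.346
Step 4: n = ln(2.346)/ln(2.346) = 1.00 ≈ 1
Step 5: The reaction is first order in azomethane.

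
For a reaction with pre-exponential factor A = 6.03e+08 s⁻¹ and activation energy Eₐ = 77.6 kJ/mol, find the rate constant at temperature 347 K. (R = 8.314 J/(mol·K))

1.25e-03 s⁻¹

Step 1: Use the Arrhenius equation: k = A × exp(-Eₐ/RT)
Step 2: Convert Eₐ to J/mol: 77.6 kJ/mol = 77600 J/mol
Step 3: Calculate the exponent: -Eₐ/(RT) = -77600/(8.314 × 347) = -26.89814
Step 4: k = 6.03e+08 × exp(-26.89814)
Step 5: k = 6.03e+08 × 2.08107e-12 = 1.2549e-03 s⁻¹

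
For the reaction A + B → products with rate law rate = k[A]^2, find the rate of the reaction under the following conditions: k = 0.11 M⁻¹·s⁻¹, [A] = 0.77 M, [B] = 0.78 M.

0.06522 M/s

Step 1: The rate law is rate = k[A]^2
Step 2: Note that the rate does not depend on [B] (zero order in B).
Step 3: rate = 0.11 × (0.77)^2 = 0.065219 M/s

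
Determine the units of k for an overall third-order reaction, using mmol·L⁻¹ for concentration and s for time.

(mmol·L⁻¹)⁻²·s⁻¹

Step 1: For overall order n, rate = k × (concentration)^n.
Step 2: Rate has units mmol·L⁻¹·s⁻¹; concentration term has units (mmol·L⁻¹)^3.
Step 3: k = rate / (concentration)^n, so units of k = (mmol·L⁻¹)^(1-3)·s⁻¹ = (mmol·L⁻¹)⁻²·s⁻¹.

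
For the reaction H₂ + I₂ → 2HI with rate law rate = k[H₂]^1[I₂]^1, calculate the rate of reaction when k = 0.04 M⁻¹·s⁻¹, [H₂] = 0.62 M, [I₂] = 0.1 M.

0.00248 M/s

Step 1: The rate law is rate = k[H₂]^1[I₂]^1
Step 2: Substitute: rate = 0.04 × (0.62)^1 × (0.1)^1
Step 3: rate = 0.04 × 0.62 × 0.1 = 0.00248 M/s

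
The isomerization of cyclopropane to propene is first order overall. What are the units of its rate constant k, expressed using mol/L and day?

day⁻¹

Step 1: For overall order n, rate = k × (concentration)^n.
Step 2: Rate has units mol/L·day⁻¹; concentration term has units (mol/L)^1.
Step 3: k = rate / (concentration)^n, so units of k = (mol/L)^(1-1)·day⁻¹ = day⁻¹.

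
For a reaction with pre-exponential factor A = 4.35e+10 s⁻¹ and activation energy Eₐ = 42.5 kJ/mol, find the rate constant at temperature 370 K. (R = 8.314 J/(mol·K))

4.35e+04 s⁻¹

Step 1: Use the Arrhenius equation: k = A × exp(-Eₐ/RT)
Step 2: Convert Eₐ to J/mol: 42.5 kJ/mol = 42500 J/mol
Step 3: Calculate the exponent: -Eₐ/(RT) = -42500/(8.314 × 370) = -13.81584
Step 4: k = 4.35e+10 × exp(-13.81584)
Step 5: k = 4.35e+10 × 9.99671e-07 = 4.3486e+04 s⁻¹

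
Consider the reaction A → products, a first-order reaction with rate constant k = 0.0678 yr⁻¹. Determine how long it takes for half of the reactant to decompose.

10.22 yr

Step 1: For a first-order reaction, t₁/₂ = ln(2)/k
Step 2: t₁/₂ = ln(2)/0.0678
Step 3: t₁/₂ = 0.6931/0.0678 = 10.22 yr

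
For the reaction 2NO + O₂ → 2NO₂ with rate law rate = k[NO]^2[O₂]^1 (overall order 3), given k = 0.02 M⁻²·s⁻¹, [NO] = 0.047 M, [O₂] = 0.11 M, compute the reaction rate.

4.86e-06 M/s

Step 1: The rate law is rate = k[NO]^2[O₂]^1, overall order = 2+1 = 3
Step 2: Substitute values: rate = 0.02 × (0.047)^2 × (0.11)^1
Step 3: rate = 0.02 × 0.002209 × 0.11 = 4.8598e-06 M/s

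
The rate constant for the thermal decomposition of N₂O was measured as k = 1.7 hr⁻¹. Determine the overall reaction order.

first order (1)

Step 1: The units of k for an nth-order reaction are (concentration)^(1-n)·(time)⁻¹.
Step 2: Here k has units hr⁻¹, so the concentration exponent is 0.
Step 3: 1 - n = 0 ⇒ n = 1. The reaction is first order.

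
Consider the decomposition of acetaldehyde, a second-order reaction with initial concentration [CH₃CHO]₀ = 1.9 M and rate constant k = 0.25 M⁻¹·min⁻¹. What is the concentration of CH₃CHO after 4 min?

0.6552 M

Step 1: For a second-order reaction: 1/[CH₃CHO] = 1/[CH₃CHO]₀ + kt
Step 2: 1/[CH₃CHO] = 1/1.9 + 0.25 × 4
Step 3: 1/[CH₃CHO] = 0.5263 + 1 = 1.526
Step 4: [CH₃CHO] = 1/1.526 = 0.6552 M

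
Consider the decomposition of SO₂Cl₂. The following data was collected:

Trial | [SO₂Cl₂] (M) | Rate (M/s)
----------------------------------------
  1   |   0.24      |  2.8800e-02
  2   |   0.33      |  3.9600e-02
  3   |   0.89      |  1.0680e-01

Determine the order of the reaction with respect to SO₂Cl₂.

first order (1)

Step 1: Compare trials to find order n where rate₂/rate₁ = ([SO₂Cl₂]₂/[SO₂Cl₂]₁)^n
Step 2: rate₂/rate₁ = 3.9600e-02/2.8800e-02 = 1.375
Step 3: [SO₂Cl₂]₂/[SO₂Cl₂]₁ = 0.33/0.24 = 1.375
Step 4: n = ln(1.375)/ln(1.375) = 1.00 ≈ 1
Step 5: The reaction is first order in SO₂Cl₂.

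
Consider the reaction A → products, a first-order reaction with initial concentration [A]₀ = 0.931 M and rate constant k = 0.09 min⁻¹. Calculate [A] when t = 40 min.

0.02544 M

Step 1: For a first-order reaction: [A] = [A]₀ × e^(-kt)
Step 2: [A] = 0.931 × e^(-0.09 × 40)
Step 3: [A] = 0.931 × e^(-3.6)
Step 4: [A] = 0.931 × 0.0273237 = 0.02544 M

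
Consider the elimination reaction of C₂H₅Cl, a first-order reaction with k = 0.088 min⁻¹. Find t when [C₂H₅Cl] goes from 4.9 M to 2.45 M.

7.877 min

Step 1: For first-order: t = ln([C₂H₅Cl]₀/[C₂H₅Cl])/k
Step 2: t = ln(4.9/2.45)/0.088
Step 3: t = ln(2)/0.088
Step 4: t = 0.6931/0.088 = 7.877 min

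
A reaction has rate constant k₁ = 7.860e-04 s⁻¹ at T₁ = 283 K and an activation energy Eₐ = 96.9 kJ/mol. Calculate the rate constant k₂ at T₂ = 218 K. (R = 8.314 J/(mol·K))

3.651e-09 s⁻¹

Step 1: Use the two-temperature Arrhenius form: ln(k₂/k₁) = -Eₐ/R × (1/T₂ - 1/T₁)
Step 2: Convert Eₐ to J/mol: 96.9 kJ/mol = 96900 J/mol
Step 3: 1/T₂ - 1/T₁ = 1/218 - 1/283 = 1.053587e-03 K⁻¹
Step 4: ln(k₂/k₁) = -96900/8.314 × 1.053587e-03 = -12.27960
Step 5: k₂ = k₁ × exp(-12.27960) = 7.860e-04 × 4.64555e-06 = 3.651e-09 s⁻¹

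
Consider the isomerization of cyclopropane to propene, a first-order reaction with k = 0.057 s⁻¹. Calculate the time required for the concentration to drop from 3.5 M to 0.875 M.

24.32 s

Step 1: For first-order: t = ln([cyclopropane]₀/[cyclopropane])/k
Step 2: t = ln(3.5/0.875)/0.057
Step 3: t = ln(4)/0.057
Step 4: t = 1.386/0.057 = 24.32 s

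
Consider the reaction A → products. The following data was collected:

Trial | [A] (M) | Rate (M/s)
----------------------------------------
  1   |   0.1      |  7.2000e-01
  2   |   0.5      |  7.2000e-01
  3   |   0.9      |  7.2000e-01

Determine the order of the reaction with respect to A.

zeroth order (0)

Step 1: Compare trials - when concentration changes, rate stays constant.
Step 2: rate₂/rate₁ = 7.2000e-01/7.2000e-01 = 1
Step 3: [A]₂/[A]₁ = 0.5/0.1 = 5
Step 4: Since rate ratio ≈ (conc ratio)^0, the reaction is zeroth order.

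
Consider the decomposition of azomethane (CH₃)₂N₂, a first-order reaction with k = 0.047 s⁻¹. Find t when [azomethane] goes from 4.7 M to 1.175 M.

29.5 s

Step 1: For first-order: t = ln([azomethane]₀/[azomethane])/k
Step 2: t = ln(4.7/1.175)/0.047
Step 3: t = ln(4)/0.047
Step 4: t = 1.386/0.047 = 29.5 s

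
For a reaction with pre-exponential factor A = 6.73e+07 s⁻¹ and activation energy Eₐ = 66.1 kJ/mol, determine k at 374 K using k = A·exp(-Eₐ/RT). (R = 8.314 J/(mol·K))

3.94e-02 s⁻¹

Step 1: Use the Arrhenius equation: k = A × exp(-Eₐ/RT)
Step 2: Convert Eₐ to J/mol: 66.1 kJ/mol = 66100 J/mol
Step 3: Calculate the exponent: -Eₐ/(RT) = -66100/(8.314 × 374) = -21.25787
Step 4: k = 6.73e+07 × exp(-21.25787)
Step 5: k = 6.73e+07 × 5.85901e-10 = 3.9431e-02 s⁻¹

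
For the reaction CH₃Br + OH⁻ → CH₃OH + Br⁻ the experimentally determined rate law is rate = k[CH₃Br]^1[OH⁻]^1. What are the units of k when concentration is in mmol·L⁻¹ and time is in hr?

(mmol·L⁻¹)⁻¹·hr⁻¹

Step 1: Overall order = 1 + 1 = 2.
Step 2: rate has units mmol·L⁻¹·hr⁻¹; [CH₃Br]^1[OH⁻]^1 has units (mmol·L⁻¹)^2.
Step 3: k = rate/([CH₃Br]^1[OH⁻]^1), so units of k = (mmol·L⁻¹)^(1-2)·hr⁻¹ = (mmol·L⁻¹)⁻¹·hr⁻¹.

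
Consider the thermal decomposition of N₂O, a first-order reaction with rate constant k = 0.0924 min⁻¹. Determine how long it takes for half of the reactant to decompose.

7.502 min

Step 1: For a first-order reaction, t₁/₂ = ln(2)/k
Step 2: t₁/₂ = ln(2)/0.0924
Step 3: t₁/₂ = 0.6931/0.0924 = 7.502 min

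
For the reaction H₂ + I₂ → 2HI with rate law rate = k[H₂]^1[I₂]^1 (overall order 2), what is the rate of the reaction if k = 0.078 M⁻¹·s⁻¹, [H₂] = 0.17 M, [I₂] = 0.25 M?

0.003315 M/s

Step 1: The rate law is rate = k[H₂]^1[I₂]^1, overall order = 1+1 = 2
Step 2: Substitute values: rate = 0.078 × (0.17)^1 × (0.25)^1
Step 3: rate = 0.078 × 0.17 × 0.25 = 0.003315 M/s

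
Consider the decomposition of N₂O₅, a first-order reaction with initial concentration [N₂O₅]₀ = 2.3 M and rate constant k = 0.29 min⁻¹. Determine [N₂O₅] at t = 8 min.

0.226 M

Step 1: For a first-order reaction: [N₂O₅] = [N₂O₅]₀ × e^(-kt)
Step 2: [N₂O₅] = 2.3 × e^(-0.29 × 8)
Step 3: [N₂O₅] = 2.3 × e^(-2.32)
Step 4: [N₂O₅] = 2.3 × 0.0982736 = 0.226 M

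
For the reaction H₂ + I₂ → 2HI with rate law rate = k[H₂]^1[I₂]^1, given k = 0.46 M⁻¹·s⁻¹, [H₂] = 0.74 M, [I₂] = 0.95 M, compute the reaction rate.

0.3234 M/s

Step 1: The rate law is rate = k[H₂]^1[I₂]^1
Step 2: Substitute: rate = 0.46 × (0.74)^1 × (0.95)^1
Step 3: rate = 0.46 × 0.74 × 0.95 = 0.32338 M/s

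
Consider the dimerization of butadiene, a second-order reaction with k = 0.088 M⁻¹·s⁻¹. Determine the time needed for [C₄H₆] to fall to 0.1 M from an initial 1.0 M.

102.3 s

Step 1: For second-order: t = (1/[C₄H₆] - 1/[C₄H₆]₀)/k
Step 2: t = (1/0.1 - 1/1.0)/0.088
Step 3: t = (10 - 1)/0.088
Step 4: t = 9/0.088 = 102.3 s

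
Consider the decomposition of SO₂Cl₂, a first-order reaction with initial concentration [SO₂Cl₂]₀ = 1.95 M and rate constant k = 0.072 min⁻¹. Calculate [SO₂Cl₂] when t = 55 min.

0.03717 M

Step 1: For a first-order reaction: [SO₂Cl₂] = [SO₂Cl₂]₀ × e^(-kt)
Step 2: [SO₂Cl₂] = 1.95 × e^(-0.072 × 55)
Step 3: [SO₂Cl₂] = 1.95 × e^(-3.96)
Step 4: [SO₂Cl₂] = 1.95 × 0.0190631 = 0.03717 M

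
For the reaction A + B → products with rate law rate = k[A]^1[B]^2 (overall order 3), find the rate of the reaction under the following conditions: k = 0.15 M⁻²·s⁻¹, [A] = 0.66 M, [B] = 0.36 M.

0.01283 M/s

Step 1: The rate law is rate = k[A]^1[B]^2, overall order = 1+2 = 3
Step 2: Substitute values: rate = 0.15 × (0.66)^1 × (0.36)^2
Step 3: rate = 0.15 × 0.66 × 0.1296 = 0.0128304 M/s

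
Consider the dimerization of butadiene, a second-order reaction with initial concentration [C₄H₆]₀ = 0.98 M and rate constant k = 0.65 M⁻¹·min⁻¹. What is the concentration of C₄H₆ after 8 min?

0.1608 M

Step 1: For a second-order reaction: 1/[C₄H₆] = 1/[C₄H₆]₀ + kt
Step 2: 1/[C₄H₆] = 1/0.98 + 0.65 × 8
Step 3: 1/[C₄H₆] = 1.02 + 5.2 = 6.22
Step 4: [C₄H₆] = 1/6.22 = 0.1608 M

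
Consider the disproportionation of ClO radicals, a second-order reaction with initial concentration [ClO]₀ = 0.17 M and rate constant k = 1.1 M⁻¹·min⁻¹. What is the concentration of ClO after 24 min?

0.03098 M

Step 1: For a second-order reaction: 1/[ClO] = 1/[ClO]₀ + kt
Step 2: 1/[ClO] = 1/0.17 + 1.1 × 24
Step 3: 1/[ClO] = 5.882 + 26.4 = 32.28
Step 4: [ClO] = 1/32.28 = 0.03098 M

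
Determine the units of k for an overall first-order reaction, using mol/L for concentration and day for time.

day⁻¹

Step 1: For overall order n, rate = k × (concentration)^n.
Step 2: Rate has units mol/L·day⁻¹; concentration term has units (mol/L)^1.
Step 3: k = rate / (concentration)^n, so units of k = (mol/L)^(1-1)·day⁻¹ = day⁻¹.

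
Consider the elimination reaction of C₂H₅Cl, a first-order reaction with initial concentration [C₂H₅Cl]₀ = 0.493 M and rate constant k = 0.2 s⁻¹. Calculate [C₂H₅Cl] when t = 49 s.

2.734e-05 M

Step 1: For a first-order reaction: [C₂H₅Cl] = [C₂H₅Cl]₀ × e^(-kt)
Step 2: [C₂H₅Cl] = 0.493 × e^(-0.2 × 49)
Step 3: [C₂H₅Cl] = 0.493 × e^(-9.8)
Step 4: [C₂H₅Cl] = 0.493 × 5.54516e-05 = 2.734e-05 M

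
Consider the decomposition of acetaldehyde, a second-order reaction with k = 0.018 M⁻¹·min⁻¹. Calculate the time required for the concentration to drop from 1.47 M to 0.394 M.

103.2 min

Step 1: For second-order: t = (1/[CH₃CHO] - 1/[CH₃CHO]₀)/k
Step 2: t = (1/0.394 - 1/1.47)/0.018
Step 3: t = (2.538 - 0.6803)/0.018
Step 4: t = 1.858/0.018 = 103.2 min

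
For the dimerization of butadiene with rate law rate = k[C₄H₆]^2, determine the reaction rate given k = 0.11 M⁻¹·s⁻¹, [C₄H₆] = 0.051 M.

0.0002861 M/s

Step 1: Identify the rate law: rate = k[C₄H₆]^2
Step 2: Substitute values: rate = 0.11 × (0.051)^2
Step 3: Calculate: rate = 0.11 × 0.002601 = 0.00028611 M/s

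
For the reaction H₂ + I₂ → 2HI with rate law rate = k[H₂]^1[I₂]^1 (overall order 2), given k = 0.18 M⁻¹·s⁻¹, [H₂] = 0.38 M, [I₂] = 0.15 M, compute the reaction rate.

0.01026 M/s

Step 1: The rate law is rate = k[H₂]^1[I₂]^1, overall order = 1+1 = 2
Step 2: Substitute values: rate = 0.18 × (0.38)^1 × (0.15)^1
Step 3: rate = 0.18 × 0.38 × 0.15 = 0.01026 M/s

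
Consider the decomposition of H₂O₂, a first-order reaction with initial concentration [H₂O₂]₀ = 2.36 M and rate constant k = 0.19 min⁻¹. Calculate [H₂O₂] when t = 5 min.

0.9127 M

Step 1: For a first-order reaction: [H₂O₂] = [H₂O₂]₀ × e^(-kt)
Step 2: [H₂O₂] = 2.36 × e^(-0.19 × 5)
Step 3: [H₂O₂] = 2.36 × e^(-0.95)
Step 4: [H₂O₂] = 2.36 × 0.386741 = 0.9127 M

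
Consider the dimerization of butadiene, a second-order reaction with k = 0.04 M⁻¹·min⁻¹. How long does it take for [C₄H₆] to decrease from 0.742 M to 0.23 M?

75 min

Step 1: For second-order: t = (1/[C₄H₆] - 1/[C₄H₆]₀)/k
Step 2: t = (1/0.23 - 1/0.742)/0.04
Step 3: t = (4.348 - 1.348)/0.04
Step 4: t = 3/0.04 = 75 min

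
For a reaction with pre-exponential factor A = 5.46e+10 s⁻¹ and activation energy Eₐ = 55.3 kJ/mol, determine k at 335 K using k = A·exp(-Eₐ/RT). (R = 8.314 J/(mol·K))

1.30e+02 s⁻¹

Step 1: Use the Arrhenius equation: k = A × exp(-Eₐ/RT)
Step 2: Convert Eₐ to J/mol: 55.3 kJ/mol = 55300 J/mol
Step 3: Calculate the exponent: -Eₐ/(RT) = -55300/(8.314 × 335) = -19.85502
Step 4: k = 5.46e+10 × exp(-19.85502)
Step 5: k = 5.46e+10 × 2.38273e-09 = 1.3010e+02 s⁻¹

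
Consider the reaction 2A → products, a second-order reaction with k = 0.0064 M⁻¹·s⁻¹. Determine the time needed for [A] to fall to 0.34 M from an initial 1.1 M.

317.5 s

Step 1: For second-order: t = (1/[A] - 1/[A]₀)/k
Step 2: t = (1/0.34 - 1/1.1)/0.0064
Step 3: t = (2.941 - 0.9091)/0.0064
Step 4: t = 2.032/0.0064 = 317.5 s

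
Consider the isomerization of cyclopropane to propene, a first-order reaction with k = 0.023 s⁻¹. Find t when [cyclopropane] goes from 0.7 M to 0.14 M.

69.98 s

Step 1: For first-order: t = ln([cyclopropane]₀/[cyclopropane])/k
Step 2: t = ln(0.7/0.14)/0.023
Step 3: t = ln(5)/0.023
Step 4: t = 1.609/0.023 = 69.98 s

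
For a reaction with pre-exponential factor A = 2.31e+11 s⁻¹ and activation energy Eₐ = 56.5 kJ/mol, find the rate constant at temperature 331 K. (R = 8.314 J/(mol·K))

2.80e+02 s⁻¹

Step 1: Use the Arrhenius equation: k = A × exp(-Eₐ/RT)
Step 2: Convert Eₐ to J/mol: 56.5 kJ/mol = 56500 J/mol
Step 3: Calculate the exponent: -Eₐ/(RT) = -56500/(8.314 × 331) = -20.53102
Step 4: k = 2.31e+11 × exp(-20.53102)
Step 5: k = 2.31e+11 × 1.21197e-09 = 2.7997e+02 s⁻¹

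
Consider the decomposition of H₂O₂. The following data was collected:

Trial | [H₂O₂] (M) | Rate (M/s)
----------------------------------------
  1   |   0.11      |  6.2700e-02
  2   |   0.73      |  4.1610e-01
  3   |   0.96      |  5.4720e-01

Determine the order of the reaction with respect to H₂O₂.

first order (1)

Step 1: Compare trials to find order n where rate₂/rate₁ = ([H₂O₂]₂/[H₂O₂]₁)^n
Step 2: rate₂/rate₁ = 4.1610e-01/6.2700e-02 = 6.636
Step 3: [H₂O₂]₂/[H₂O₂]₁ = 0.73/0.11 = 6.636
Step 4: n = ln(6.636)/ln(6.636) = 1.00 ≈ 1
Step 5: The reaction is first order in H₂O₂.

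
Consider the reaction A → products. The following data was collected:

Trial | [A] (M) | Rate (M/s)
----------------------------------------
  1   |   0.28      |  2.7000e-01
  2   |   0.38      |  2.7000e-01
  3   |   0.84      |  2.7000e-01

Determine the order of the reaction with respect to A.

zeroth order (0)

Step 1: Compare trials - when concentration changes, rate stays constant.
Step 2: rate₂/rate₁ = 2.7000e-01/2.7000e-01 = 1
Step 3: [A]₂/[A]₁ = 0.38/0.28 = 1.357
Step 4: Since rate ratio ≈ (conc ratio)^0, the reaction is zeroth order.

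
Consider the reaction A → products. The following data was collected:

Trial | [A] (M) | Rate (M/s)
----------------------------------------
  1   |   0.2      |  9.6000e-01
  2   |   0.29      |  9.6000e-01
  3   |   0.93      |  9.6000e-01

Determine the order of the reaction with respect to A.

zeroth order (0)

Step 1: Compare trials - when concentration changes, rate stays constant.
Step 2: rate₂/rate₁ = 9.6000e-01/9.6000e-01 = 1
Step 3: [A]₂/[A]₁ = 0.29/0.2 = 1.45
Step 4: Since rate ratio ≈ (conc ratio)^0, the reaction is zeroth order.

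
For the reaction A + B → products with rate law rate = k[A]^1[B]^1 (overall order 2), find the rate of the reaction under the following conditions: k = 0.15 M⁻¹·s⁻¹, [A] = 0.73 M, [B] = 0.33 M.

0.03614 M/s

Step 1: The rate law is rate = k[A]^1[B]^1, overall order = 1+1 = 2
Step 2: Substitute values: rate = 0.15 × (0.73)^1 × (0.33)^1
Step 3: rate = 0.15 × 0.73 × 0.33 = 0.036135 M/s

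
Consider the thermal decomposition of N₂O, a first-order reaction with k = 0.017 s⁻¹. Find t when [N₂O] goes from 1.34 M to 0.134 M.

135.4 s

Step 1: For first-order: t = ln([N₂O]₀/[N₂O])/k
Step 2: t = ln(1.34/0.134)/0.017
Step 3: t = ln(10)/0.017
Step 4: t = 2.303/0.017 = 135.4 s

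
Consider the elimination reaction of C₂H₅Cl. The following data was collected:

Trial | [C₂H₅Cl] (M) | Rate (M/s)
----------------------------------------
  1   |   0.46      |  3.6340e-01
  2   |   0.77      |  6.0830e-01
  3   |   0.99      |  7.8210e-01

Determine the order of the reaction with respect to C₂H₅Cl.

first order (1)

Step 1: Compare trials to find order n where rate₂/rate₁ = ([C₂H₅Cl]₂/[C₂H₅Cl]₁)^n
Step 2: rate₂/rate₁ = 6.0830e-01/3.6340e-01 = 1.674
Step 3: [C₂H₅Cl]₂/[C₂H₅Cl]₁ = 0.77/0.46 = 1.674
Step 4: n = ln(1.674)/ln(1.674) = 1.00 ≈ 1
Step 5: The reaction is first order in C₂H₅Cl.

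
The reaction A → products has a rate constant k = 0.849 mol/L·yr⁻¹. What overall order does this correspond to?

zeroth order (0)

Step 1: The units of k for an nth-order reaction are (concentration)^(1-n)·(time)⁻¹.
Step 2: Here k has units mol/L·yr⁻¹, so the concentration exponent is 1.
Step 3: 1 - n = 1 ⇒ n = 0. The reaction is zeroth order.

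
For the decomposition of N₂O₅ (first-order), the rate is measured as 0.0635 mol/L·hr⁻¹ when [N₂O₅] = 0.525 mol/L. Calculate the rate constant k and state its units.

0.121 hr⁻¹

Step 1: rate = k[N₂O₅]^1, so k = rate / [N₂O₅]^1.
Step 2: k = 0.0635 / (0.525)^1 = 0.0635 / 0.525.
Step 3: k = 0.121 hr⁻¹.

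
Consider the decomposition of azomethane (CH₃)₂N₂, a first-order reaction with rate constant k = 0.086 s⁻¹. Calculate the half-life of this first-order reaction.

8.06 s

Step 1: For a first-order reaction, t₁/₂ = ln(2)/k
Step 2: t₁/₂ = ln(2)/0.086
Step 3: t₁/₂ = 0.6931/0.086 = 8.06 s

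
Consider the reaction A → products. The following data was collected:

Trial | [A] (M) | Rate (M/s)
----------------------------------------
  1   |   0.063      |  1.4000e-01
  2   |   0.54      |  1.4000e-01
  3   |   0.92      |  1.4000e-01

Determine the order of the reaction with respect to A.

zeroth order (0)

Step 1: Compare trials - when concentration changes, rate stays constant.
Step 2: rate₂/rate₁ = 1.4000e-01/1.4000e-01 = 1
Step 3: [A]₂/[A]₁ = 0.54/0.063 = 8.571
Step 4: Since rate ratio ≈ (conc ratio)^0, the reaction is zeroth order.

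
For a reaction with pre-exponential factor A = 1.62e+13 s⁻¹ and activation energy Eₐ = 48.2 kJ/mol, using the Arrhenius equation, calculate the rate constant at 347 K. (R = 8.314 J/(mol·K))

8.99e+05 s⁻¹

Step 1: Use the Arrhenius equation: k = A × exp(-Eₐ/RT)
Step 2: Convert Eₐ to J/mol: 48.2 kJ/mol = 48200 J/mol
Step 3: Calculate the exponent: -Eₐ/(RT) = -48200/(8.314 × 347) = -16.70735
Step 4: k = 1.62e+13 × exp(-16.70735)
Step 5: k = 1.62e+13 × 5.54741e-08 = 8.9868e+05 s⁻¹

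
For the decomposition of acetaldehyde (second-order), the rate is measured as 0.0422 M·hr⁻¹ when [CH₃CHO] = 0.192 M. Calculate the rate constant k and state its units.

1.145 M⁻¹·hr⁻¹

Step 1: rate = k[CH₃CHO]^2, so k = rate / [CH₃CHO]^2.
Step 2: k = 0.0422 / (0.192)^2 = 0.0422 / 0.03686.
Step 3: k = 1.145 M⁻¹·hr⁻¹.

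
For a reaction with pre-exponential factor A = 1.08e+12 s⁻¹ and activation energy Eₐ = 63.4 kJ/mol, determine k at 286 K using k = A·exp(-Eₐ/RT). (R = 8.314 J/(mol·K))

2.84e+00 s⁻¹

Step 1: Use the Arrhenius equation: k = A × exp(-Eₐ/RT)
Step 2: Convert Eₐ to J/mol: 63.4 kJ/mol = 63400 J/mol
Step 3: Calculate the exponent: -Eₐ/(RT) = -63400/(8.314 × 286) = -26.66326
Step 4: k = 1.08e+12 × exp(-26.66326)
Step 5: k = 1.08e+12 × 2.63205e-12 = 2.8426e+00 s⁻¹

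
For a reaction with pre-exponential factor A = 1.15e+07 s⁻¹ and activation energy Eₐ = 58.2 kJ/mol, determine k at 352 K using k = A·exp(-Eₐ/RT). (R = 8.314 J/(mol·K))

2.65e-02 s⁻¹

Step 1: Use the Arrhenius equation: k = A × exp(-Eₐ/RT)
Step 2: Convert Eₐ to J/mol: 58.2 kJ/mol = 58200 J/mol
Step 3: Calculate the exponent: -Eₐ/(RT) = -58200/(8.314 × 352) = -19.88705
Step 4: k = 1.15e+07 × exp(-19.88705)
Step 5: k = 1.15e+07 × 2.30762e-09 = 2.6538e-02 s⁻¹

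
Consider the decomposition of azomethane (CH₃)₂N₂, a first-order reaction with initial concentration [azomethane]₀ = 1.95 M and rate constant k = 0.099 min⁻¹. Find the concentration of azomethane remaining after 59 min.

0.005667 M

Step 1: For a first-order reaction: [azomethane] = [azomethane]₀ × e^(-kt)
Step 2: [azomethane] = 1.95 × e^(-0.099 × 59)
Step 3: [azomethane] = 1.95 × e^(-5.841)
Step 4: [azomethane] = 1.95 × 0.00290594 = 0.005667 M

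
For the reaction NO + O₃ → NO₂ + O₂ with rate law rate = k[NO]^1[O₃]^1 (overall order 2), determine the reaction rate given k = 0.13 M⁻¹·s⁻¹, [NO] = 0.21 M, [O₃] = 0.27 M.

0.007371 M/s

Step 1: The rate law is rate = k[NO]^1[O₃]^1, overall order = 1+1 = 2
Step 2: Substitute values: rate = 0.13 × (0.21)^1 × (0.27)^1
Step 3: rate = 0.13 × 0.21 × 0.27 = 0.007371 M/s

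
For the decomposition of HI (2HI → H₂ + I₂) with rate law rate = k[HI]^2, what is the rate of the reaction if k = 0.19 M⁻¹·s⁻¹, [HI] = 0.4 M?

0.0304 M/s

Step 1: Identify the rate law: rate = k[HI]^2
Step 2: Substitute values: rate = 0.19 × (0.4)^2
Step 3: Calculate: rate = 0.19 × 0.16 = 0.0304 M/s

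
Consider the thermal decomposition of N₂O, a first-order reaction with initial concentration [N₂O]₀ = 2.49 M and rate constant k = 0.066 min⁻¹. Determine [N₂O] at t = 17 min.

0.8108 M

Step 1: For a first-order reaction: [N₂O] = [N₂O]₀ × e^(-kt)
Step 2: [N₂O] = 2.49 × e^(-0.066 × 17)
Step 3: [N₂O] = 2.49 × e^(-1.122)
Step 4: [N₂O] = 2.49 × 0.325628 = 0.8108 M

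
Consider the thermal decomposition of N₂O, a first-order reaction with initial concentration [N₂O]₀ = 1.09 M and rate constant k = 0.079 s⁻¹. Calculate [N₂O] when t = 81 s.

0.001813 M

Step 1: For a first-order reaction: [N₂O] = [N₂O]₀ × e^(-kt)
Step 2: [N₂O] = 1.09 × e^(-0.079 × 81)
Step 3: [N₂O] = 1.09 × e^(-6.399)
Step 4: [N₂O] = 1.09 × 0.00166322 = 0.001813 M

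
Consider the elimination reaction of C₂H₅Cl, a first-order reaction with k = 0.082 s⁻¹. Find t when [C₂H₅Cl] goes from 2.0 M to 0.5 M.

16.91 s

Step 1: For first-order: t = ln([C₂H₅Cl]₀/[C₂H₅Cl])/k
Step 2: t = ln(2.0/0.5)/0.082
Step 3: t = ln(4)/0.082
Step 4: t = 1.386/0.082 = 16.91 s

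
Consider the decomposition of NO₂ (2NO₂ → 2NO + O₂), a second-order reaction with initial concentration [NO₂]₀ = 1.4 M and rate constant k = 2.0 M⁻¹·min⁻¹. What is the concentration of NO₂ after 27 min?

0.01828 M

Step 1: For a second-order reaction: 1/[NO₂] = 1/[NO₂]₀ + kt
Step 2: 1/[NO₂] = 1/1.4 + 2.0 × 27
Step 3: 1/[NO₂] = 0.7143 + 54 = 54.71
Step 4: [NO₂] = 1/54.71 = 0.01828 M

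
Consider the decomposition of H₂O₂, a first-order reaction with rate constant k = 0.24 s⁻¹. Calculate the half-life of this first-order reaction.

2.888 s

Step 1: For a first-order reaction, t₁/₂ = ln(2)/k
Step 2: t₁/₂ = ln(2)/0.24
Step 3: t₁/₂ = 0.6931/0.24 = 2.888 s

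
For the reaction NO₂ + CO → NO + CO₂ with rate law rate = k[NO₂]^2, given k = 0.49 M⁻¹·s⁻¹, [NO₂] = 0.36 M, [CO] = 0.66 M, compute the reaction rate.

0.0635 M/s

Step 1: The rate law is rate = k[NO₂]^2
Step 2: Note that the rate does not depend on [CO] (zero order in CO).
Step 3: rate = 0.49 × (0.36)^2 = 0.063504 M/s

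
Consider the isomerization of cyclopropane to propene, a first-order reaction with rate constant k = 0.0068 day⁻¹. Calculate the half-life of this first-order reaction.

101.9 day

Step 1: For a first-order reaction, t₁/₂ = ln(2)/k
Step 2: t₁/₂ = ln(2)/0.0068
Step 3: t₁/₂ = 0.6931/0.0068 = 101.9 day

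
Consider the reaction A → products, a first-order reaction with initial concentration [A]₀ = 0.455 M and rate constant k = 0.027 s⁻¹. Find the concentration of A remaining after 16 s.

0.2954 M

Step 1: For a first-order reaction: [A] = [A]₀ × e^(-kt)
Step 2: [A] = 0.455 × e^(-0.027 × 16)
Step 3: [A] = 0.455 × e^(-0.432)
Step 4: [A] = 0.455 × 0.649209 = 0.2954 M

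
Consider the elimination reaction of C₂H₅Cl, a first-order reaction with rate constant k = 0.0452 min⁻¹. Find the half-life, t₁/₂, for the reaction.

15.34 min

Step 1: For a first-order reaction, t₁/₂ = ln(2)/k
Step 2: t₁/₂ = ln(2)/0.0452
Step 3: t₁/₂ = 0.6931/0.0452 = 15.34 min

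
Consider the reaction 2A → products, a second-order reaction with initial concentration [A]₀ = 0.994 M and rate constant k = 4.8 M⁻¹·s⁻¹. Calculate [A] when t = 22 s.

0.00938 M

Step 1: For a second-order reaction: 1/[A] = 1/[A]₀ + kt
Step 2: 1/[A] = 1/0.994 + 4.8 × 22
Step 3: 1/[A] = 1.006 + 105.6 = 106.6
Step 4: [A] = 1/106.6 = 0.00938 M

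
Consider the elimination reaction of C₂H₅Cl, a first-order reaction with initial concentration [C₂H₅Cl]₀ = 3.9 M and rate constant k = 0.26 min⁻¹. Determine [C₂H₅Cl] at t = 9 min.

0.3757 M

Step 1: For a first-order reaction: [C₂H₅Cl] = [C₂H₅Cl]₀ × e^(-kt)
Step 2: [C₂H₅Cl] = 3.9 × e^(-0.26 × 9)
Step 3: [C₂H₅Cl] = 3.9 × e^(-2.34)
Step 4: [C₂H₅Cl] = 3.9 × 0.0963276 = 0.3757 M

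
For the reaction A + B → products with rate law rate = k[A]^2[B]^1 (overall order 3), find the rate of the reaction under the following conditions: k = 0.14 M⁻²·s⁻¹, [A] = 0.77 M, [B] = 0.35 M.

0.02905 M/s

Step 1: The rate law is rate = k[A]^2[B]^1, overall order = 2+1 = 3
Step 2: Substitute values: rate = 0.14 × (0.77)^2 × (0.35)^1
Step 3: rate = 0.14 × 0.5929 × 0.35 = 0.0290521 M/s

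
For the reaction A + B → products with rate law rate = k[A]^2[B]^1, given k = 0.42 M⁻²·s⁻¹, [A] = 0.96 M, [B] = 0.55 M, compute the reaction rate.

0.2129 M/s

Step 1: The rate law is rate = k[A]^2[B]^1
Step 2: Substitute: rate = 0.42 × (0.96)^2 × (0.55)^1
Step 3: rate = 0.42 × 0.9216 × 0.55 = 0.21289 M/s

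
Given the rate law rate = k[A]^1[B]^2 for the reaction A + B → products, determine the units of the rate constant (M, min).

M⁻²·min⁻¹

Step 1: Overall order = 1 + 2 = 3.
Step 2: rate has units M·min⁻¹; [A]^1[B]^2 has units M^3.
Step 3: k = rate/([A]^1[B]^2), so units of k = M^(1-3)·min⁻¹ = M⁻²·min⁻¹.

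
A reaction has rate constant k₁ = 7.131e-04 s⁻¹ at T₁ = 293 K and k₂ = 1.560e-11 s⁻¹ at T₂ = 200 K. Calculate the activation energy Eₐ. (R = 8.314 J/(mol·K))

92.4 kJ/mol

Step 1: Use the two-temperature Arrhenius form: ln(k₂/k₁) = -Eₐ/R × (1/T₂ - 1/T₁)
Step 2: ln(k₂/k₁) = ln(1.560e-11/7.131e-04) = ln(2.18763e-08) = -17.6379
Step 3: 1/T₂ - 1/T₁ = 1/200 - 1/293 = 1.587031e-03 K⁻¹
Step 4: Eₐ = -R × ln(k₂/k₁) / (1/T₂ - 1/T₁) = -8.314 × -17.6379 / 1.587031e-03
Step 5: Eₐ = 9.2400e+04 J/mol = 92.4 kJ/mol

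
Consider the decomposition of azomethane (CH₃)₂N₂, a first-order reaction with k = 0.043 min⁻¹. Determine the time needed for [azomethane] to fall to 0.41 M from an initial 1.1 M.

22.95 min

Step 1: For first-order: t = ln([azomethane]₀/[azomethane])/k
Step 2: t = ln(1.1/0.41)/0.043
Step 3: t = ln(2.683)/0.043
Step 4: t = 0.9869/0.043 = 22.95 min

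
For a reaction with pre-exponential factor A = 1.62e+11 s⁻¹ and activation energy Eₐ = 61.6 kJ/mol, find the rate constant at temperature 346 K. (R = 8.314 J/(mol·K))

8.12e+01 s⁻¹

Step 1: Use the Arrhenius equation: k = A × exp(-Eₐ/RT)
Step 2: Convert Eₐ to J/mol: 61.6 kJ/mol = 61600 J/mol
Step 3: Calculate the exponent: -Eₐ/(RT) = -61600/(8.314 × 346) = -21.41384
Step 4: k = 1.62e+11 × exp(-21.41384)
Step 5: k = 1.62e+11 × 5.01288e-10 = 8.1209e+01 s⁻¹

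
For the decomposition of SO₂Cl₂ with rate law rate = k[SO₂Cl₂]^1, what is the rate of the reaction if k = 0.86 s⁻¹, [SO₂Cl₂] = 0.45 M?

0.387 M/s

Step 1: Identify the rate law: rate = k[SO₂Cl₂]^1
Step 2: Substitute values: rate = 0.86 × (0.45)^1
Step 3: Calculate: rate = 0.86 × 0.45 = 0.387 M/s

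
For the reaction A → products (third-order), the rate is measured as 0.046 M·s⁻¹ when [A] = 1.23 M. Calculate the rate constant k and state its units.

0.02472 M⁻²·s⁻¹

Step 1: rate = k[A]^3, so k = rate / [A]^3.
Step 2: k = 0.046 / (1.23)^3 = 0.046 / 1.861.
Step 3: k = 0.02472 M⁻²·s⁻¹.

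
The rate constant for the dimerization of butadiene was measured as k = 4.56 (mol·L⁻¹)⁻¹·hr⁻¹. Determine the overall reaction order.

second order (2)

Step 1: The units of k for an nth-order reaction are (concentration)^(1-n)·(time)⁻¹.
Step 2: Here k has units (mol·L⁻¹)⁻¹·hr⁻¹, so the concentration exponent is -1.
Step 3: 1 - n = -1 ⇒ n = 2. The reaction is second order.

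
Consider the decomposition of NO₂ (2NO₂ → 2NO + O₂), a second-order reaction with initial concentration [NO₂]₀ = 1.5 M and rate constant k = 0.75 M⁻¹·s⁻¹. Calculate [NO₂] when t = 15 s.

0.08392 M

Step 1: For a second-order reaction: 1/[NO₂] = 1/[NO₂]₀ + kt
Step 2: 1/[NO₂] = 1/1.5 + 0.75 × 15
Step 3: 1/[NO₂] = 0.6667 + 11.25 = 11.92
Step 4: [NO₂] = 1/11.92 = 0.08392 M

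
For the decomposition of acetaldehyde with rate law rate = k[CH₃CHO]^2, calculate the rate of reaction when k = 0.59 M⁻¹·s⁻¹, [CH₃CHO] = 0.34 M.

0.0682 M/s

Step 1: Identify the rate law: rate = k[CH₃CHO]^2
Step 2: Substitute values: rate = 0.59 × (0.34)^2
Step 3: Calculate: rate = 0.59 × 0.1156 = 0.068204 M/s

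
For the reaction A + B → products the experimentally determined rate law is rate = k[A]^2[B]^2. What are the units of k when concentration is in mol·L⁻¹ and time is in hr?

(mol·L⁻¹)⁻³·hr⁻¹

Step 1: Overall order = 2 + 2 = 4.
Step 2: rate has units mol·L⁻¹·hr⁻¹; [A]^2[B]^2 has units (mol·L⁻¹)^4.
Step 3: k = rate/([A]^2[B]^2), so units of k = (mol·L⁻¹)^(1-4)·hr⁻¹ = (mol·L⁻¹)⁻³·hr⁻¹.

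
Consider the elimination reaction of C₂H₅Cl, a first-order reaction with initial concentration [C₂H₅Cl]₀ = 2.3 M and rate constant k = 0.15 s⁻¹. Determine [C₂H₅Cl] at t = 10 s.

0.5132 M

Step 1: For a first-order reaction: [C₂H₅Cl] = [C₂H₅Cl]₀ × e^(-kt)
Step 2: [C₂H₅Cl] = 2.3 × e^(-0.15 × 10)
Step 3: [C₂H₅Cl] = 2.3 × e^(-1.5)
Step 4: [C₂H₅Cl] = 2.3 × 0.22313 = 0.5132 M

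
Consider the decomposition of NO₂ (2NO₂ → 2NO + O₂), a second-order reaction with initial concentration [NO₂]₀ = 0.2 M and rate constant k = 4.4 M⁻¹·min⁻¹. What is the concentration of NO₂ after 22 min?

0.009823 M

Step 1: For a second-order reaction: 1/[NO₂] = 1/[NO₂]₀ + kt
Step 2: 1/[NO₂] = 1/0.2 + 4.4 × 22
Step 3: 1/[NO₂] = 5 + 96.8 = 101.8
Step 4: [NO₂] = 1/101.8 = 0.009823 M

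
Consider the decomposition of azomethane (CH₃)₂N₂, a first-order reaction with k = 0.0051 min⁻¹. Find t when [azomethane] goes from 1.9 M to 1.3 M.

74.41 min

Step 1: For first-order: t = ln([azomethane]₀/[azomethane])/k
Step 2: t = ln(1.9/1.3)/0.0051
Step 3: t = ln(1.462)/0.0051
Step 4: t = 0.3795/0.0051 = 74.41 min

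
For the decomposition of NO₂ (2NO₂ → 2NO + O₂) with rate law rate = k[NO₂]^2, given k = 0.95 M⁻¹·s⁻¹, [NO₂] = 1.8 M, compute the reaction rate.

3.078 M/s

Step 1: Identify the rate law: rate = k[NO₂]^2
Step 2: Substitute values: rate = 0.95 × (1.8)^2
Step 3: Calculate: rate = 0.95 × 3.24 = 3.078 M/s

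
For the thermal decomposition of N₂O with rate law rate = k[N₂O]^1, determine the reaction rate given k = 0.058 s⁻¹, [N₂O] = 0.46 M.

0.02668 M/s

Step 1: Identify the rate law: rate = k[N₂O]^1
Step 2: Substitute values: rate = 0.058 × (0.46)^1
Step 3: Calculate: rate = 0.058 × 0.46 = 0.02668 M/s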